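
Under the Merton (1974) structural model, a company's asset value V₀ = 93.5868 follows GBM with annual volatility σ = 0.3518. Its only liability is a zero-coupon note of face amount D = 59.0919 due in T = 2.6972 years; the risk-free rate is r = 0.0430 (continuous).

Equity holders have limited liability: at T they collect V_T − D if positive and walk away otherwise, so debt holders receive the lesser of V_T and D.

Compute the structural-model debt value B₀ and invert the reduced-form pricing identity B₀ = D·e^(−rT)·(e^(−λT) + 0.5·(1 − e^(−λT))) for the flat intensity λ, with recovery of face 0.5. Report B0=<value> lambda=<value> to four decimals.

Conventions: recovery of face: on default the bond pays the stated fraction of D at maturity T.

B0=49.3093 lambda=0.0499

Equity is a call on the firm's assets struck at D = 59.0919:
d₁ = [ln(V₀/D) + (r + σ²/2)T] / (σ√T)
   = [ln(93.5868/59.0919) + (0.0430 + 0.5·0.3518²)·2.6972] / (0.3518·√2.6972)
   = [0.459795 + 0.282887] / 0.577767 = 1.285436
d₂ = d₁ − σ√T = 1.285436 − 0.577767 = 0.707670
N(d₁) = 0.900680,  N(d₂) = 0.760425,  e^(−rT) = 0.890493
E₀ = V₀·N(d₁) − D·e^(−rT)·N(d₂)
   = 93.5868·0.900680 − 59.0919·0.890493·0.760425 = 44.277492
B₀ = V₀ − E₀ = 93.5868 − 44.277492 = 49.309308
e^(−λT) = (B₀·e^(rT)/D − 0.5)/(1 − 0.5) = (49.3093·1.122973/59.0919 − 0.5)/0.5 = 0.87413201
λ = −ln(0.87413201)/2.6972 = 0.049875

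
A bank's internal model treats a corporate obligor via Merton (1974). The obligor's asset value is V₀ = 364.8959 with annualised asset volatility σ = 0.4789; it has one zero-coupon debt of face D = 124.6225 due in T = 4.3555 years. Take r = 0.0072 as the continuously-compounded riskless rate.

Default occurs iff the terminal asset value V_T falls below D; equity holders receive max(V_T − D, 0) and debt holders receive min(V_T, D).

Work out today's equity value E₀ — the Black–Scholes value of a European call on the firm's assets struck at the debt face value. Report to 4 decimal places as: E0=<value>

E0=257.2266

Work the structural quantities from V₀ = 364.8959 against face 124.6225:
d₁ = [ln(V₀/D) + (r + σ²/2)T] / (σ√T)
   = [ln(364.8959/124.6225) + (0.0072 + 0.5·0.4789²)·4.3555] / (0.4789·√4.3555)
   = [1.074323 + 0.530816] / 0.999456 = 1.606012
d₂ = d₁ − σ√T = 1.606012 − 0.999456 = 0.606556
N(d₁) = 0.945864,  N(d₂) = 0.727927,  e^(−rT) = 0.969127
E₀ = V₀·N(d₁) − D·e^(−rT)·N(d₂)
   = 364.8959·0.945864 − 124.6225·0.969127·0.727927 = 257.226614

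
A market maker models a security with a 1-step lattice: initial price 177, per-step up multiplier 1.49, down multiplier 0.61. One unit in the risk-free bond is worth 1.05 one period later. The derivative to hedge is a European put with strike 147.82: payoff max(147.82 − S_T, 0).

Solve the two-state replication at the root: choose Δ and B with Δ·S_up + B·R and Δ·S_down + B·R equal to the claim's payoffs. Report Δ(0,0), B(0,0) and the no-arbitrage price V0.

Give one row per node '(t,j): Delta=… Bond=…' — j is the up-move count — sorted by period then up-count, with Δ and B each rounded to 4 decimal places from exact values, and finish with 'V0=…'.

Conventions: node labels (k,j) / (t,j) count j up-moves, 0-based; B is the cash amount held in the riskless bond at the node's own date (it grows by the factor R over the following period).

No-arbitrage ⇒ martingale measure with p* = (R−d)/(u−d) = 0.5000.
Payoffs at expiry: V(1,0)=39.8500, V(1,1)=0.0000
(0,0): S=177.0000. Δ = (V_up−V_dn)/(S_up−S_dn) = (0.0000−39.8500)/(263.7300−107.9700) = -0.2558. V = [p*·0.0000 + (1−p*)·39.8500]/1.05 = 18.9762. B = V − Δ·S = 64.2603.
Verification: the root portfolio costs Δ(0,0)·S0 + B(0,0) = 18.9762, matching V0.

(0,0): Delta=-0.2558 Bond=64.2603
V0=18.9762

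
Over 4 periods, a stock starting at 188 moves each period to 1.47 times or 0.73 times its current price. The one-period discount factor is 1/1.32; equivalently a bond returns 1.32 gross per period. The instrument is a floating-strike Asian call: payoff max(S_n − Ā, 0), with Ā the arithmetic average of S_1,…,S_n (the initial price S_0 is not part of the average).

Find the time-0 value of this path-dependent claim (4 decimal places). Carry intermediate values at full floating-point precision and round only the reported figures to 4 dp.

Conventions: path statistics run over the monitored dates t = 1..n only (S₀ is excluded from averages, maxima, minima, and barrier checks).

price = 59.2730

Risk-neutral up-probability p* = (R−d)/(u−d) = (1.32−0.73)/(1.47−0.73) = 0.7973; the claim prices as the p*-weighted sum of path payoffs discounted by R^4.
Enumerate all 2^4 = 16 price paths (U = up ×1.47, D = down ×0.73); each path with k up-moves has probability p*^k·(1−p*)^(4−k).
DDDD: Ā=90.9873, payoff=0.0000, prob=0.001688
UDDD: Ā=183.2209, payoff=0.0000, prob=0.006640
DUDD: Ā=148.4409, payoff=0.0000, prob=0.006640
UUDD: Ā=298.9153, payoff=0.0000, prob=0.026119
DDUD: Ā=123.0515, payoff=0.0000, prob=0.006640
UDUD: Ā=247.7887, payoff=0.0000, prob=0.026119
DUUD: Ā=213.0087, payoff=3.4815, prob=0.026119
UUUD: Ā=428.9354, payoff=7.0106, prob=0.102735
DDDU: Ā=104.5173, payoff=2.9915, prob=0.006640
UDDU: Ā=210.4663, payoff=6.0239, prob=0.026119
DUDU: Ā=175.6863, payoff=40.8039, prob=0.026119
UUDU: Ā=353.7793, payoff=82.1667, prob=0.102735
DDUU: Ā=150.2969, payoff=66.1933, prob=0.026119
UDUU: Ā=302.6527, payoff=133.2933, prob=0.102735
DUUU: Ā=267.8727, payoff=168.0733, prob=0.102735
UUUU: Ā=539.4149, payoff=338.4490, prob=0.404093
Price = Σ prob·payoff / R^4 = 179.950379 / 3.035958 = 59.2730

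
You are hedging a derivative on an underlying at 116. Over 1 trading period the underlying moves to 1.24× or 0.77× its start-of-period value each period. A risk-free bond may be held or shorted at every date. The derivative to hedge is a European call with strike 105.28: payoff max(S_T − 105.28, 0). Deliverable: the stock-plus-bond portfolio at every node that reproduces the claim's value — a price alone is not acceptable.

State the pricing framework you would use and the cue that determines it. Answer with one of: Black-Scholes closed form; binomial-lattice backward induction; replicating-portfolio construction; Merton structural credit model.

framework: replicating-portfolio construction

Key observation: a price alone would not answer the question — the per-node share/bond construction on the spot-116, 1.24/0.77 tree is required, and only the replicating-portfolio method yields it.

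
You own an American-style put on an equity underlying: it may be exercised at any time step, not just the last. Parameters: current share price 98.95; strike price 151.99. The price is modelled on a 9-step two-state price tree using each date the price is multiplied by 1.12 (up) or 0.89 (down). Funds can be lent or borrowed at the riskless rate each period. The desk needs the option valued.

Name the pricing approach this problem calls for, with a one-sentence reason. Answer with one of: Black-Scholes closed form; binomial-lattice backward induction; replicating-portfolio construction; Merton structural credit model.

Key observation: early exercise of the strike-151.99 put must be checked at each of the 9 dates (spot 98.95), which forces a node-by-node comparison of intrinsic and continuation value backward from expiry.

framework: binomial-lattice backward induction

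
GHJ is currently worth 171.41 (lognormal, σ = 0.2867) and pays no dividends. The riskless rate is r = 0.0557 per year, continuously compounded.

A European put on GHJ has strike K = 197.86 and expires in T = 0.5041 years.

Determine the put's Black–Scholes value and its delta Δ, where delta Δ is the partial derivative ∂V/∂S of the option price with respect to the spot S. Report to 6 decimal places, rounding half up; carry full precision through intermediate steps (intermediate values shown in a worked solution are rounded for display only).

price = 27.529580
Δ = -0.679124

σ√T = 0.2867·√0.5041 = 0.203557
d₁ = (ln(S/K) + (r+σ²/2)T) / (σ√T) = (ln(171.41/197.86) + (0.0557+0.2867²/2)·0.5041) / 0.203557 = (-0.143501 + 0.048796) / 0.203557 = -0.465252
d₂ = d₁ − σ√T = -0.465252 − 0.203557 = -0.668809
e^{−rT} = 0.972312
N(−d₁) = 0.679124,  N(−d₂) = 0.748191
Put price V = K·e^{−rT}·N(−d₂) − S·N(−d₁) = 143.938299 − 116.408720 = 27.529580
Δ = −N(−d₁) = -0.679124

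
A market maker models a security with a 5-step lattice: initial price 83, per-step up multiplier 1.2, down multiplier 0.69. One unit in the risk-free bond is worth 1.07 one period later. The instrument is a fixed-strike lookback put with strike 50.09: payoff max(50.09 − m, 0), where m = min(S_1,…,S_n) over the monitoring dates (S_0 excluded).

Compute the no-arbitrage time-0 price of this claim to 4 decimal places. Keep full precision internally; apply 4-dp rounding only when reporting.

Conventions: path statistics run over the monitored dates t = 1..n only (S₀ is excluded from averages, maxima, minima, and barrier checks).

price = 1.5675

Under the martingale measure an up-move has probability p* = 0.7451; value the claim as the probability-weighted average of per-path payoffs, discounted 5 periods at R = 1.07.
Enumerate all 2^5 = 32 price paths (U = up ×1.2, D = down ×0.69); each path with k up-moves has probability p*^k·(1−p*)^(5−k).
DDDDD: m=12.9815, payoff=37.1085, prob=0.001076
UDDDD: m=22.5765, payoff=27.5135, prob=0.003146
DUDDD: m=22.5765, payoff=27.5135, prob=0.003146
UUDDD: m=39.2634, payoff=10.8266, prob=0.009195
DDUDD: m=22.5765, payoff=27.5135, prob=0.003146
UDUDD: m=39.2634, payoff=10.8266, prob=0.009195
DUUDD: m=39.2634, payoff=10.8266, prob=0.009195
UUUDD: m=68.2842, payoff=0.0000, prob=0.026877
DDDUD: m=22.5765, payoff=27.5135, prob=0.003146
UDDUD: m=39.2634, payoff=10.8266, prob=0.009195
DUDUD: m=39.2634, payoff=10.8266, prob=0.009195
UUDUD: m=68.2842, payoff=0.0000, prob=0.026877
DDUUD: m=39.2634, payoff=10.8266, prob=0.009195
UDUUD: m=68.2842, payoff=0.0000, prob=0.026877
DUUUD: m=57.2700, payoff=0.0000, prob=0.026877
UUUUD: m=99.6000, payoff=0.0000, prob=0.078565
DDDDU: m=18.8137, payoff=31.2763, prob=0.003146
UDDDU: m=32.7195, payoff=17.3705, prob=0.009195
DUDDU: m=32.7195, payoff=17.3705, prob=0.009195
UUDDU: m=56.9035, payoff=0.0000, prob=0.026877
DDUDU: m=32.7195, payoff=17.3705, prob=0.009195
UDUDU: m=56.9035, payoff=0.0000, prob=0.026877
DUUDU: m=56.9035, payoff=0.0000, prob=0.026877
UUUDU: m=98.9626, payoff=0.0000, prob=0.078565
DDDUU: m=27.2662, payoff=22.8238, prob=0.009195
UDDUU: m=47.4196, payoff=2.6704, prob=0.026877
DUDUU: m=47.4196, payoff=2.6704, prob=0.026877
UUDUU: m=82.4688, payoff=0.0000, prob=0.078565
DDUUU: m=39.5163, payoff=10.5737, prob=0.026877
UDUUU: m=68.7240, payoff=0.0000, prob=0.078565
DUUUU: m=57.2700, payoff=0.0000, prob=0.078565
UUUUU: m=99.6000, payoff=0.0000, prob=0.229650
Price = Σ prob·payoff / R^5 = 2.198565 / 1.402552 = 1.5675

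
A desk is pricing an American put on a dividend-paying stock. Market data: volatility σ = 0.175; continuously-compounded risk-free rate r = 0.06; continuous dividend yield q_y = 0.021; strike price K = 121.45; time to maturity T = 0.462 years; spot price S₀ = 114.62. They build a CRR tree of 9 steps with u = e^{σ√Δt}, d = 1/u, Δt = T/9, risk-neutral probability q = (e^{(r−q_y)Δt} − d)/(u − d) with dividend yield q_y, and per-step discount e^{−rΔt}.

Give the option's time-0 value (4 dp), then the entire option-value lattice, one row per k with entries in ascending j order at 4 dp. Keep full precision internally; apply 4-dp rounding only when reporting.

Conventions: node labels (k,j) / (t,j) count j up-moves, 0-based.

price = 8.6574
tree:
8.6574
11.7862 5.7668
15.5682 8.3000 3.4190
19.6842 11.5712 5.2734 1.6955
23.6402 15.5682 7.8817 2.8521 0.6179
27.4425 19.6842 11.3381 4.6784 1.1518 0.1196
31.0969 23.6402 15.5682 7.4280 2.1207 0.2475 0.0000
34.6093 27.4425 19.6842 11.2857 3.8446 0.5122 0.0000 0.0000
37.9851 31.0969 23.6402 15.5682 6.8300 1.0601 0.0000 0.0000 0.0000
41.2297 34.6093 27.4425 19.6842 11.2857 2.1941 0.0000 0.0000 0.0000 0.0000

Δt=0.05133  u=1.04045  d=0.96113  q=0.51535  discount=0.99692
step 9 (expiry): payoffs max(K−S,0) = 41.2297 34.6093 27.4425 19.6842 11.2857 2.1941 0.0000 0.0000 0.0000 0.0000
k=8: (k=8,j=0): S=83.4649, K−S=37.9851, hold=37.7015 ⇒ V=37.9851 exercise | (k=8,j=1): S=90.3531, K−S=31.0969, hold=30.8208 ⇒ V=31.0969 exercise | (k=8,j=2): S=97.8098, K−S=23.6402, hold=23.3721 ⇒ V=23.6402 exercise | (k=8,j=3): S=105.8818, K−S=15.5682, hold=15.3088 ⇒ V=15.5682 exercise | (k=8,j=4): S=114.6200, K−S=6.8300, hold=6.5800 ⇒ V=6.8300 exercise | (k=8,j=5): S=124.0794, K−S=0.0000, hold=1.0601 ⇒ V=1.0601 continue | (k=8,j=6): S=134.3194, K−S=0.0000, hold=0.0000 ⇒ V=0.0000 continue | (k=8,j=7): S=145.4045, K−S=0.0000, hold=0.0000 ⇒ V=0.0000 continue | (k=8,j=8): S=157.4044, K−S=0.0000, hold=0.0000 ⇒ V=0.0000 continue
k=7: (k=7,j=0): S=86.8407, K−S=34.6093, hold=34.3293 ⇒ V=34.6093 exercise | (k=7,j=1): S=94.0075, K−S=27.4425, hold=27.1703 ⇒ V=27.4425 exercise | (k=7,j=2): S=101.7658, K−S=19.6842, hold=19.4204 ⇒ V=19.6842 exercise | (k=7,j=3): S=110.1643, K−S=11.2857, hold=11.0309 ⇒ V=11.2857 exercise | (k=7,j=4): S=119.2559, K−S=2.1941, hold=3.8446 ⇒ V=3.8446 continue | (k=7,j=5): S=129.0979, K−S=0.0000, hold=0.5122 ⇒ V=0.5122 continue | (k=7,j=6): S=139.7521, K−S=0.0000, hold=0.0000 ⇒ V=0.0000 continue | (k=7,j=7): S=151.2855, K−S=0.0000, hold=0.0000 ⇒ V=0.0000 continue
k=6: (k=6,j=0): S=90.3531, K−S=31.0969, hold=30.8208 ⇒ V=31.0969 exercise | (k=6,j=1): S=97.8098, K−S=23.6402, hold=23.3721 ⇒ V=23.6402 exercise | (k=6,j=2): S=105.8818, K−S=15.5682, hold=15.3088 ⇒ V=15.5682 exercise | (k=6,j=3): S=114.6200, K−S=6.8300, hold=7.4280 ⇒ V=7.4280 continue | (k=6,j=4): S=124.0794, K−S=0.0000, hold=2.1207 ⇒ V=2.1207 continue | (k=6,j=5): S=134.3194, K−S=0.0000, hold=0.2475 ⇒ V=0.2475 continue | (k=6,j=6): S=145.4045, K−S=0.0000, hold=0.0000 ⇒ V=0.0000 continue
k=5: (k=5,j=0): S=94.0075, K−S=27.4425, hold=27.1703 ⇒ V=27.4425 exercise | (k=5,j=1): S=101.7658, K−S=19.6842, hold=19.4204 ⇒ V=19.6842 exercise | (k=5,j=2): S=110.1643, K−S=11.2857, hold=11.3381 ⇒ V=11.3381 continue | (k=5,j=3): S=119.2559, K−S=2.1941, hold=4.6784 ⇒ V=4.6784 continue | (k=5,j=4): S=129.0979, K−S=0.0000, hold=1.1518 ⇒ V=1.1518 continue | (k=5,j=5): S=139.7521, K−S=0.0000, hold=0.1196 ⇒ V=0.1196 continue
k=4: (k=4,j=0): S=97.8098, K−S=23.6402, hold=23.3721 ⇒ V=23.6402 exercise | (k=4,j=1): S=105.8818, K−S=15.5682, hold=15.3357 ⇒ V=15.5682 exercise | (k=4,j=2): S=114.6200, K−S=6.8300, hold=7.8817 ⇒ V=7.8817 continue | (k=4,j=3): S=124.0794, K−S=0.0000, hold=2.8521 ⇒ V=2.8521 continue | (k=4,j=4): S=134.3194, K−S=0.0000, hold=0.6179 ⇒ V=0.6179 continue
k=3: (k=3,j=0): S=101.7658, K−S=19.6842, hold=19.4204 ⇒ V=19.6842 exercise | (k=3,j=1): S=110.1643, K−S=11.2857, hold=11.5712 ⇒ V=11.5712 continue | (k=3,j=2): S=119.2559, K−S=2.1941, hold=5.2734 ⇒ V=5.2734 continue | (k=3,j=3): S=129.0979, K−S=0.0000, hold=1.6955 ⇒ V=1.6955 continue
k=2: (k=2,j=0): S=105.8818, K−S=15.5682, hold=15.4555 ⇒ V=15.5682 exercise | (k=2,j=1): S=114.6200, K−S=6.8300, hold=8.3000 ⇒ V=8.3000 continue | (k=2,j=2): S=124.0794, K−S=0.0000, hold=3.4190 ⇒ V=3.4190 continue
k=1: (k=1,j=0): S=110.1643, K−S=11.2857, hold=11.7862 ⇒ V=11.7862 continue | (k=1,j=1): S=119.2559, K−S=2.1941, hold=5.7668 ⇒ V=5.7668 continue
k=0: (k=0,j=0): S=114.6200, K−S=6.8300, hold=8.6574 ⇒ V=8.6574 continue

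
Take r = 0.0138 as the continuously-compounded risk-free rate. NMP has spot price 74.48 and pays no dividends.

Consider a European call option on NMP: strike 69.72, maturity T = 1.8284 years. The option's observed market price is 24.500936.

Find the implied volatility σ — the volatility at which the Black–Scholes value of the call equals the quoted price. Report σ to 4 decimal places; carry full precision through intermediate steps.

sigma = 0.5626

At σ = 0.5626 the Black–Scholes value reproduces the quote:
σ√T = 0.5626·√1.8284 = 0.760738
d₁ = (ln(S/K) + (r+σ²/2)T) / (σ√T) = (ln(74.48/69.72) + (0.0138+0.5626²/2)·1.8284) / 0.760738 = (0.066043 + 0.314593) / 0.760738 = 0.500352
d₂ = d₁ − σ√T = 0.500352 − 0.760738 = -0.260387
e^{−rT} = 0.975084
N(d₁) = 0.691586,  N(d₂) = 0.397283
V = S·N(d₁) − K·e^{−rT}·N(d₂) = 51.509347 − 27.008411 = 24.500936 (matching the quote); vega is positive throughout, so no other σ reproduces this price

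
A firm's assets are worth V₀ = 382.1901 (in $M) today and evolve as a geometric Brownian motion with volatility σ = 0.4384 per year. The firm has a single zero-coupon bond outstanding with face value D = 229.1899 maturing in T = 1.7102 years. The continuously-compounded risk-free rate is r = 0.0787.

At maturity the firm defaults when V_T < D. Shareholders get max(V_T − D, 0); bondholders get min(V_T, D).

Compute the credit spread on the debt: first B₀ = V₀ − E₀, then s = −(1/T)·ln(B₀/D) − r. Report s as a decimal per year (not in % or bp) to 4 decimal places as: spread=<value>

Work the structural quantities from V₀ = 382.1901 against face 229.1899:
d₁ = [ln(V₀/D) + (r + σ²/2)T] / (σ√T)
   = [ln(382.1901/229.1899) + (0.0787 + 0.5·0.4384²)·1.7102] / (0.4384·√1.7102)
   = [0.511367 + 0.298938] / 0.573316 = 1.413367
d₂ = d₁ − σ√T = 1.413367 − 0.573316 = 0.840051
N(d₁) = 0.921226,  N(d₂) = 0.799560,  e^(−rT) = 0.874072
E₀ = V₀·N(d₁) − D·e^(−rT)·N(d₂)
   = 382.1901·0.921226 − 229.1899·0.874072·0.799560 = 191.908861
B₀ = V₀ − E₀ = 382.1901 − 191.908861 = 190.281239
spread = −(1/T)·ln(B₀/D) − r = −(1/1.7102)·ln(190.281239/229.1899) − 0.0787 = 0.03008712

spread=0.0301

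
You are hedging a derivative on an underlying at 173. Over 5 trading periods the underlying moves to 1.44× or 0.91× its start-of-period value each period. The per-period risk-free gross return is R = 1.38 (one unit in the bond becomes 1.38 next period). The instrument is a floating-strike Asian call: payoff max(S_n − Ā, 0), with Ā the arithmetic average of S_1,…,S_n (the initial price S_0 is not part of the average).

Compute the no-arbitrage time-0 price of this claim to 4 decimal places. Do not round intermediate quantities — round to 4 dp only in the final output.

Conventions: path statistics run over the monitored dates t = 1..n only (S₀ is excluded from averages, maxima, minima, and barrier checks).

No-arbitrage gives p* = (R−d)/(u−d) = 0.8868: enumerate every path, weight its payoff by its p*-probability, and discount by R^5.
Enumerate all 2^5 = 32 price paths (U = up ×1.44, D = down ×0.91); each path with k up-moves has probability p*^k·(1−p*)^(5−k).
DDDDD: Ā=131.5303, payoff=0.0000, prob=0.000019
UDDDD: Ā=208.1358, payoff=0.0000, prob=0.000146
DUDDD: Ā=189.7978, payoff=0.0000, prob=0.000146
UUDDD: Ā=300.3394, payoff=0.0000, prob=0.001141
DDUDD: Ā=173.1102, payoff=0.0000, prob=0.000146
UDUDD: Ā=273.9327, payoff=0.0000, prob=0.001141
DUUDD: Ā=255.5947, payoff=14.7360, prob=0.001141
UUUDD: Ā=404.4575, payoff=23.3185, prob=0.008938
DDDUD: Ā=157.9245, payoff=12.9094, prob=0.000146
UDDUD: Ā=249.9025, payoff=20.4281, prob=0.001141
DUDUD: Ā=231.5645, payoff=38.7661, prob=0.001141
UUDUD: Ā=366.4318, payoff=61.3441, prob=0.008938
DDUUD: Ā=214.8770, payoff=55.4537, prob=0.001141
UDUUD: Ā=340.0251, payoff=87.7509, prob=0.008938
DUUUD: Ā=321.6871, payoff=106.0889, prob=0.008938
UUUUD: Ā=509.0433, payoff=167.8769, prob=0.070011
DDDDU: Ā=144.1055, payoff=26.7284, prob=0.000146
UDDDU: Ā=228.0351, payoff=42.2955, prob=0.001141
DUDDU: Ā=209.6971, payoff=60.6335, prob=0.001141
UUDDU: Ā=331.8284, payoff=95.9475, prob=0.008938
DDUDU: Ā=193.0096, payoff=77.3211, prob=0.001141
UDUDU: Ā=305.4217, payoff=122.3542, prob=0.008938
DUUDU: Ā=287.0837, payoff=140.6922, prob=0.008938
UUUDU: Ā=454.2863, payoff=222.6338, prob=0.070011
DDDUU: Ā=177.8239, payoff=92.5068, prob=0.001141
UDDUU: Ā=281.3916, payoff=146.3843, prob=0.008938
DUDUU: Ā=263.0536, payoff=164.7223, prob=0.008938
UUDUU: Ā=416.2607, payoff=260.6595, prob=0.070011
DDUUU: Ā=246.3660, payoff=181.4099, prob=0.008938
UDUUU: Ā=389.8539, payoff=287.0662, prob=0.070011
DUUUU: Ā=371.5159, payoff=305.4042, prob=0.070011
UUUUU: Ā=587.8934, payoff=483.2770, prob=0.548416
Price = Σ prob·payoff / R^5 = 362.668805 / 5.004900 = 72.4627

price = 72.4627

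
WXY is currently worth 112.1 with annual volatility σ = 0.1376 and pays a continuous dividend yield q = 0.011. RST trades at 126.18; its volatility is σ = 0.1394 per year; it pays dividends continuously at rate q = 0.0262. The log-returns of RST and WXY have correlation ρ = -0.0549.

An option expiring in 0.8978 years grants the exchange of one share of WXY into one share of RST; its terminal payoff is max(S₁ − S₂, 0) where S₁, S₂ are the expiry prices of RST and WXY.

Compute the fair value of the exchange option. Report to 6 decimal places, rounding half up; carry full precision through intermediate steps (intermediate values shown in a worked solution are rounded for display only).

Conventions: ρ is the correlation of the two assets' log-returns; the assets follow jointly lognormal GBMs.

σ_eff = √(σ₁² + σ₂² − 2ρσ₁σ₂) = √(0.1394² + 0.1376² − 2·-0.0549·0.1394·0.1376) = 0.201177
d₁ = (ln(S₁/S₂) + (q₂ − q₁ + σ_eff²/2)T) / (σ_eff√T) = (ln(126.18/112.1) + (0.011 − 0.0262 + 0.020236)·0.8978) / 0.190620 = 0.644421
d₂ = d₁ − σ_eff√T = 0.644421 − 0.190620 = 0.453801
N(d₁) = 0.740349,  N(d₂) = 0.675014
V = S₁·e^{−q₁T}·N(d₁) − S₂·e^{−q₂T}·N(d₂) = 91.245464 − 74.925459 = 16.320005
Key observation: r never enters — measured in units of WXY, the claim is a call on S₁/S₂ struck at 1, so only the dividend yields and σ_eff matter.

exchange price = 16.320005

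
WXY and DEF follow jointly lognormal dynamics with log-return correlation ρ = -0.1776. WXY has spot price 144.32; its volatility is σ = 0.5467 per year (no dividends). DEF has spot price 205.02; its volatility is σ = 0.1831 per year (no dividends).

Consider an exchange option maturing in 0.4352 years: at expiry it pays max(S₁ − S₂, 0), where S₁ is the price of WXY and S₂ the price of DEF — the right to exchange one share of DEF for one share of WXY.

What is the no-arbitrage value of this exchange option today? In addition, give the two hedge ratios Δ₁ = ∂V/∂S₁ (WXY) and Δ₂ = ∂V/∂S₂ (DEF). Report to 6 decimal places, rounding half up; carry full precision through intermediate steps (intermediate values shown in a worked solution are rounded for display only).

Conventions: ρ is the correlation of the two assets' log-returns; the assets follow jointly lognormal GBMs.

exchange price = 7.118283
Δ1 = 0.249132
Δ2 = -0.140652

σ_eff = √(σ₁² + σ₂² − 2ρσ₁σ₂) = √(0.5467² + 0.1831² − 2·-0.1776·0.5467·0.1831) = 0.606599
d₁ = (ln(S₁/S₂) + (q₂ − q₁ + σ_eff²/2)T) / (σ_eff√T) = (ln(144.32/205.02) + (0.0 − 0.0 + 0.183981)·0.4352) / 0.400171 = -0.677224
d₂ = d₁ − σ_eff√T = -0.677224 − 0.400171 = -1.077396
N(d₁) = 0.249132,  N(d₂) = 0.140652
V = S₁·e^{−q₁T}·N(d₁) − S₂·e^{−q₂T}·N(d₂) = 35.954699 − 28.836416 = 7.118283
Key observation: the rate r is irrelevant here: denominating values in DEF turns the exchange into a ratio option on S₁/S₂, and discounting at r drops out.
Δ₁ = e^{−q₁T}·N(d₁) = 0.249132;  Δ₂ = −e^{−q₂T}·N(d₂) = -0.140652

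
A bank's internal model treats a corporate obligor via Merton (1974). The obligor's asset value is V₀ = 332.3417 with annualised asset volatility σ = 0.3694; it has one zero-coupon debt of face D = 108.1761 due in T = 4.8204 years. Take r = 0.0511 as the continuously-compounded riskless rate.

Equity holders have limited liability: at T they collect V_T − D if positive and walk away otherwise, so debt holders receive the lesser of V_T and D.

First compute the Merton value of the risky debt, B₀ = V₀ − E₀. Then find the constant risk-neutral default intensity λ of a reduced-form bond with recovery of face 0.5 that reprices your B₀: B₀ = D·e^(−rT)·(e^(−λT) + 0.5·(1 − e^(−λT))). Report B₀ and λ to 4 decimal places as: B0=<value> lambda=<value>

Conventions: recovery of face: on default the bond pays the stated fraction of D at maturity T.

Apply the equity-as-call identities (strike 108.1761, horizon 4.8204 years):
d₁ = [ln(V₀/D) + (r + σ²/2)T] / (σ√T)
   = [ln(332.3417/108.1761) + (0.0511 + 0.5·0.3694²)·4.8204] / (0.3694·√4.8204)
   = [1.122403 + 0.575210] / 0.811033 = 2.093149
d₂ = d₁ − σ√T = 2.093149 − 0.811033 = 1.282116
N(d₁) = 0.981832,  N(d₂) = 0.900099,  e^(−rT) = 0.781670
E₀ = V₀·N(d₁) − D·e^(−rT)·N(d₂)
   = 332.3417·0.981832 − 108.1761·0.781670·0.900099 = 250.193140
B₀ = V₀ − E₀ = 332.3417 − 250.193140 = 82.148560
e^(−λT) = (B₀·e^(rT)/D − 0.5)/(1 − 0.5) = (82.1486·1.279312/108.1761 − 0.5)/0.5 = 0.94301127
λ = −ln(0.94301127)/4.8204 = 0.012173

B0=82.1486 lambda=0.0122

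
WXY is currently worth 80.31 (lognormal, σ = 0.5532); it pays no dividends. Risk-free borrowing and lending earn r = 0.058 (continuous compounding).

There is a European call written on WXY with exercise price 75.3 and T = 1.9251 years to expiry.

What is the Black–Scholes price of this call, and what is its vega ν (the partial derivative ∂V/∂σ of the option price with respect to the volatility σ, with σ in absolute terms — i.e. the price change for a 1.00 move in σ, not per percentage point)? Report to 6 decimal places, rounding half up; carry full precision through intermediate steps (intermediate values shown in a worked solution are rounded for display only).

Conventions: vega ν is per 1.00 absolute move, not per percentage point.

price = 29.094782
ν = 36.835322

σ√T = 0.5532·√1.9251 = 0.767554
d₁ = (ln(S/K) + (r+σ²/2)T) / (σ√T) = (ln(80.31/75.3) + (0.058+0.5532²/2)·1.9251) / 0.767554 = (0.064414 + 0.406225) / 0.767554 = 0.613168
d₂ = d₁ − σ√T = 0.613168 − 0.767554 = -0.154386
e^{−rT} = 0.894352
N(d₁) = 0.730117,  N(d₂) = 0.438653
Call price V = S·N(d₁) − K·e^{−rT}·N(d₂) = 58.635719 − 29.540937 = 29.094782
φ(d₁) = (1/√(2π))·e^{−d₁²/2} = 0.330574
ν = S·φ(d₁)·√T = 36.835322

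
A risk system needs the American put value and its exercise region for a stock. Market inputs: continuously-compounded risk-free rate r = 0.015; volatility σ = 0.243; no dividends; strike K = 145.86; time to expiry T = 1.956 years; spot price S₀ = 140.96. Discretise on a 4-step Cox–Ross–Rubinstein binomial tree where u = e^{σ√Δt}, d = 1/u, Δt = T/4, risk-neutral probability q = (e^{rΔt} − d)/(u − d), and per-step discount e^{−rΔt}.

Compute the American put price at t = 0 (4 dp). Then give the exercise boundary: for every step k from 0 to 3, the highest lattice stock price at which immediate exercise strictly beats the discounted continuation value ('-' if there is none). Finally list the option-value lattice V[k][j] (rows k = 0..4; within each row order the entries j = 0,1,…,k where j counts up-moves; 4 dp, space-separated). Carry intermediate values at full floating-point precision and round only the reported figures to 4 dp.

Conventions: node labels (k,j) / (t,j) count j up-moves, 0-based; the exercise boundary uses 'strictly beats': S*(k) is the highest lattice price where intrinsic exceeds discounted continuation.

params: Δt=0.48900 u=1.18522 d=0.84373 q=0.47918 e^(-rΔt)=0.99269
t_4 payoffs: 74.4262 45.5141 4.9000 0.0000 0.0000
t_3: node(3,0) S=84.6646 payoff=61.1954 vs cont=60.1295 → 61.1954 [stop]  node(3,1) S=118.9318 payoff=26.9282 vs cont=25.8623 → 26.9282 [stop]  node(3,2) S=167.0683 payoff=0.0000 vs cont=2.5334 → 2.5334 [wait]  node(3,3) S=234.6876 payoff=0.0000 vs cont=0.0000 → 0.0000 [wait]  ⇒ S*(3)=118.9318
t_2: node(2,0) S=100.3459 payoff=45.5141 vs cont=44.4481 → 45.5141 [stop]  node(2,1) S=140.9600 payoff=4.9000 vs cont=15.1274 → 15.1274 [wait]  node(2,2) S=198.0122 payoff=0.0000 vs cont=1.3098 → 1.3098 [wait]  ⇒ S*(2)=100.3459
t_1: node(1,0) S=118.9318 payoff=26.9282 vs cont=30.7272 → 30.7272 [wait]  node(1,1) S=167.0683 payoff=0.0000 vs cont=8.4441 → 8.4441 [wait]  ⇒ S*(1)=-
t_0: node(0,0) S=140.9600 payoff=4.9000 vs cont=19.9031 → 19.9031 [wait]  ⇒ S*(0)=-

price = 19.9031
boundary = - - 100.3459 118.9318
tree:
19.9031
30.7272 8.4441
45.5141 15.1274 1.3098
61.1954 26.9282 2.5334 0.0000
74.4262 45.5141 4.9000 0.0000 0.0000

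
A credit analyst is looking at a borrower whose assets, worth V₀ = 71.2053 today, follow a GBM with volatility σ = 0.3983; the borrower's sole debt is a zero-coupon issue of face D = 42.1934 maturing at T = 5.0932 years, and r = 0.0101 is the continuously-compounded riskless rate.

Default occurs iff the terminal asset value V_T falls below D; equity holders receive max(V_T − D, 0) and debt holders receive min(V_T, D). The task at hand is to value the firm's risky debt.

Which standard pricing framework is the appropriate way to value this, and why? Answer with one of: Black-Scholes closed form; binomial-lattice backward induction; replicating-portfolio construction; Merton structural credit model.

framework: Merton structural credit model

Key observation: the asked-for credit quantity lives on the firm's capital structure — asset value, asset volatility, debt face 42.1934 — which is the structural model's domain.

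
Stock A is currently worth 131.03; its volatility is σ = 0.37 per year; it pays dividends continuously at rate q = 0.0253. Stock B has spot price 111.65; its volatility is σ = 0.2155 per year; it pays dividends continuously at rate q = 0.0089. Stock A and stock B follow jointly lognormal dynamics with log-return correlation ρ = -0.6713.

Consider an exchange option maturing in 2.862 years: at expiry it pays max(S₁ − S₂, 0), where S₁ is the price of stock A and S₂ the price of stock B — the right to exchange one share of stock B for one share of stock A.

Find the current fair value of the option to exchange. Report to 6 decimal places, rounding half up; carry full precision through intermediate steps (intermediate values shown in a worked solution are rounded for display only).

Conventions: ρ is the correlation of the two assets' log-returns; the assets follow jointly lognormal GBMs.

σ_eff = √(σ₁² + σ₂² − 2ρσ₁σ₂) = √(0.37² + 0.2155² − 2·-0.6713·0.37·0.2155) = 0.538881
d₁ = (ln(S₁/S₂) + (q₂ − q₁ + σ_eff²/2)T) / (σ_eff√T) = (ln(131.03/111.65) + (0.0089 − 0.0253 + 0.145196)·2.862) / 0.911649 = 0.579908
d₂ = d₁ − σ_eff√T = 0.579908 − 0.911649 = -0.331741
N(d₁) = 0.719012,  N(d₂) = 0.370042
V = S₁·e^{−q₁T}·N(d₁) − S₂·e^{−q₂T}·N(d₂) = 87.631447 − 40.276159 = 47.355288
Key observation: pricing in stock B-units makes this a unit-strike call on the ratio S₁/S₂ — the risk-free rate cancels and cannot affect the value.

exchange price = 47.355288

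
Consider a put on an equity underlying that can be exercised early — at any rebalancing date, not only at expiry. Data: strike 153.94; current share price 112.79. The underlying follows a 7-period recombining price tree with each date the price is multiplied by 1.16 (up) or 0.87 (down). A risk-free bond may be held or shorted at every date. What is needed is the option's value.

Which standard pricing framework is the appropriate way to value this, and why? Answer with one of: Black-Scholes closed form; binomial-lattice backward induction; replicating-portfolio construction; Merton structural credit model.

Key observation: the put (strike 153.94 on spot 112.79) is American-style on a 7-step discrete price model, so the early-exercise decision at every node requires stepwise backward valuation — a closed form cannot price the exercise right.

framework: binomial-lattice backward induction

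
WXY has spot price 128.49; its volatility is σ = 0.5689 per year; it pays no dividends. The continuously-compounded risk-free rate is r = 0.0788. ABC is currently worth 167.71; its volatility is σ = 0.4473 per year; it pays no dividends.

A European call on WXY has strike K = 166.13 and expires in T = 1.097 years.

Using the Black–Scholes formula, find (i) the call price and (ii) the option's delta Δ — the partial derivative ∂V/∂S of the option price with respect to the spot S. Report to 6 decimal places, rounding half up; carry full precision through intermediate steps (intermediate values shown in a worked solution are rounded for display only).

price = 22.247731
Δ = 0.504716

σ√T = 0.5689·√1.097 = 0.595853
d₁ = (ln(S/K) + (r+σ²/2)T) / (σ√T) = (ln(128.49/166.13) + (0.0788+0.5689²/2)·1.097) / 0.595853 = (-0.256920 + 0.263964) / 0.595853 = 0.011823
d₂ = d₁ − σ√T = 0.011823 − 0.595853 = -0.584031
e^{−rT} = 0.917187
N(d₁) = 0.504716,  N(d₂) = 0.279600
Call price V = S·N(d₁) − K·e^{−rT}·N(d₂) = 64.851016 − 42.603285 = 22.247731
Δ = N(d₁) = 0.504716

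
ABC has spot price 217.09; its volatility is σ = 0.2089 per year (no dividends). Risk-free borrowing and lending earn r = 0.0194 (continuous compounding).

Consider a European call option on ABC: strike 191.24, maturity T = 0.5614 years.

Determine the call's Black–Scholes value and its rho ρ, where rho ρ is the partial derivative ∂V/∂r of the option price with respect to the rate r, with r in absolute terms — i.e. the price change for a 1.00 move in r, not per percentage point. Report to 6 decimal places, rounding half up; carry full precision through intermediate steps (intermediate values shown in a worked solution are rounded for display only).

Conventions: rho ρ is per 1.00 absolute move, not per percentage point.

price = 31.221903
ρ = 83.740993

σ√T = 0.2089·√0.5614 = 0.156522
d₁ = (ln(S/K) + (r+σ²/2)T) / (σ√T) = (ln(217.09/191.24) + (0.0194+0.2089²/2)·0.5614) / 0.156522 = (0.126783 + 0.023141) / 0.156522 = 0.957845
d₂ = d₁ − σ√T = 0.957845 − 0.156522 = 0.801323
e^{−rT} = 0.989168
N(d₁) = 0.830929,  N(d₂) = 0.788528
Call price V = S·N(d₁) − K·e^{−rT}·N(d₂) = 180.386479 − 149.164576 = 31.221903
ρ = K·T·e^{−rT}·N(d₂) = 83.740993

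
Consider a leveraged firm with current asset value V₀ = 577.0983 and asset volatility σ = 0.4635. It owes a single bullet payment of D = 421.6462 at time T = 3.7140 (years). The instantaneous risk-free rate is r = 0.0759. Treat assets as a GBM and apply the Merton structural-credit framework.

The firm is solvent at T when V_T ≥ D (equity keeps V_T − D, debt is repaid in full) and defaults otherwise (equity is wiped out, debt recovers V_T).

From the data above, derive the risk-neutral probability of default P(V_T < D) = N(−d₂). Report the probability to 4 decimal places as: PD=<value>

With assets at 577.0983 and a single debt payment of 421.6462 at 3.7140 years:
d₁ = [ln(V₀/D) + (r + σ²/2)T] / (σ√T)
   = [ln(577.0983/421.6462) + (0.0759 + 0.5·0.4635²)·3.7140] / (0.4635·√3.7140)
   = [0.313846 + 0.680836] / 0.893245 = 1.113560
d₂ = d₁ − σ√T = 1.113560 − 0.893245 = 0.220315
risk-neutral PD = N(−d₂) = N(-0.220315) = 0.412813

PD=0.4128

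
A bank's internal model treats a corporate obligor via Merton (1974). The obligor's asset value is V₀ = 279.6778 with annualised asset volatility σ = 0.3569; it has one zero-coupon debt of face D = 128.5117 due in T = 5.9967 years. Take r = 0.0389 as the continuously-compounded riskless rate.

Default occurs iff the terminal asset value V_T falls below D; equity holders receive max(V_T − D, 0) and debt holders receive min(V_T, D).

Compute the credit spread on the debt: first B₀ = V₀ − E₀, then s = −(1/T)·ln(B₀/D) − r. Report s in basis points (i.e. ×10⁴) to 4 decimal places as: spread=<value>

Apply the equity-as-call identities (strike 128.5117, horizon 5.9967 years):
d₁ = [ln(V₀/D) + (r + σ²/2)T] / (σ√T)
   = [ln(279.6778/128.5117) + (0.0389 + 0.5·0.3569²)·5.9967] / (0.3569·√5.9967)
   = [0.777618 + 0.615194] / 0.873982 = 1.593639
d₂ = d₁ − σ√T = 1.593639 − 0.873982 = 0.719657
N(d₁) = 0.944492,  N(d₂) = 0.764132,  e^(−rT) = 0.791938
E₀ = V₀·N(d₁) − D·e^(−rT)·N(d₂)
   = 279.6778·0.944492 − 128.5117·0.791938·0.764132 = 186.385065
B₀ = V₀ − E₀ = 279.6778 − 186.385065 = 93.292735
spread = −(1/T)·ln(B₀/D) − r = −(1/5.9967)·ln(93.292735/128.5117) − 0.0389 = 0.01450899
in basis points: 0.01450899 × 10⁴ = 145.0899 bp

spread=145.0899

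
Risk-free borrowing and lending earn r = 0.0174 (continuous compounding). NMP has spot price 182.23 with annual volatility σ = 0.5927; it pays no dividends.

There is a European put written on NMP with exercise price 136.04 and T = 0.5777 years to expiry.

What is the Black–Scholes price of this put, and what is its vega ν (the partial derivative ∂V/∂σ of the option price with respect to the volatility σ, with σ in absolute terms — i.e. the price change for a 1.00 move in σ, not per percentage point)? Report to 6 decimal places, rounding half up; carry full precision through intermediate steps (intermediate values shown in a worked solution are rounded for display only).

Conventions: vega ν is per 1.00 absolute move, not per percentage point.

σ√T = 0.5927·√0.5777 = 0.450491
d₁ = (ln(S/K) + (r+σ²/2)T) / (σ√T) = (ln(182.23/136.04) + (0.0174+0.5927²/2)·0.5777) / 0.450491 = (0.292321 + 0.111523) / 0.450491 = 0.896452
d₂ = d₁ − σ√T = 0.896452 − 0.450491 = 0.445961
e^{−rT} = 0.989998
N(−d₁) = 0.185006,  N(−d₂) = 0.327813
Put price V = K·e^{−rT}·N(−d₂) − S·N(−d₁) = 44.149594 − 33.713572 = 10.436022
φ(d₁) = (1/√(2π))·e^{−d₁²/2} = 0.266935
ν = S·φ(d₁)·√T = 36.972241

price = 10.436022
ν = 36.972241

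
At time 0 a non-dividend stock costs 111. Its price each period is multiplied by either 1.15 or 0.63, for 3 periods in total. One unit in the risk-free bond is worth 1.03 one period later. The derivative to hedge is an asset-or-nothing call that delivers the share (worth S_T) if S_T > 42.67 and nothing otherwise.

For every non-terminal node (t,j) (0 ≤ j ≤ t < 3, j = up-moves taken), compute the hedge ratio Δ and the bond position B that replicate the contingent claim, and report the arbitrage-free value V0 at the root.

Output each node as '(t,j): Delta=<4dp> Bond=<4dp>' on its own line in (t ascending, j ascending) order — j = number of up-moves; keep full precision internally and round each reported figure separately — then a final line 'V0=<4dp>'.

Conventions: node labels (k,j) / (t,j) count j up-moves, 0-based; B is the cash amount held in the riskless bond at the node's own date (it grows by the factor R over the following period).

(0,0): Delta=1.0241 Bond=-2.9915
(1,0): Delta=1.1710 Bond=-13.3519
(1,1): Delta=1.0000 Bond=0.0000
(2,0): Delta=2.2115 Bond=-59.5939
(2,1): Delta=1.0000 Bond=0.0000
(2,2): Delta=1.0000 Bond=0.0000
V0=110.6878

Arbitrage-free pricing uses the up-move probability p* = (R−d)/(u−d) = 0.7692, discounting each step at R = 1.03.
Expiry values: V(3,0)=0.0000, V(3,1)=50.6643, V(3,2)=92.4824, V(3,3)=168.8171
Node (2,0) S=44.0559: V=(p*·50.6643+(1−p*)·0.0000)/1.03=37.8374; Δ=(50.6643−0.0000)/(50.6643−27.7552)=2.2115; B=V−Δ·S=-59.5939
Node (2,1) S=80.4195: V=(p*·92.4824+(1−p*)·50.6643)/1.03=80.4195; Δ=(92.4824−50.6643)/(92.4824−50.6643)=1.0000; B=V−Δ·S=0.0000
Node (2,2) S=146.7975: V=(p*·168.8171+(1−p*)·92.4824)/1.03=146.7975; Δ=(168.8171−92.4824)/(168.8171−92.4824)=1.0000; B=V−Δ·S=0.0000
Node (1,0) S=69.9300: V=(p*·80.4195+(1−p*)·37.8374)/1.03=68.5368; Δ=(80.4195−37.8374)/(80.4195−44.0559)=1.1710; B=V−Δ·S=-13.3519
Node (1,1) S=127.6500: V=(p*·146.7975+(1−p*)·80.4195)/1.03=127.6500; Δ=(146.7975−80.4195)/(146.7975−80.4195)=1.0000; B=V−Δ·S=0.0000
Node (0,0) S=111.0000: V=(p*·127.6500+(1−p*)·68.5368)/1.03=110.6878; Δ=(127.6500−68.5368)/(127.6500−69.9300)=1.0241; B=V−Δ·S=-2.9915
Verification: the root portfolio costs Δ(0,0)·S0 + B(0,0) = 110.6878, matching V0.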